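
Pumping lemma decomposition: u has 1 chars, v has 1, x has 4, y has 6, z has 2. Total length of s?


|s| = |u| + |v| + |x| + |y| + |z|
= 1 + 1 + 4 + 6 + 2
= 2 + 4 + 8
= 6 + 8
= 14

14


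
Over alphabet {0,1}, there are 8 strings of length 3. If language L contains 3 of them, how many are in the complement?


Alphabet: {0,1}
String length: 3
Total strings of length 3 = 2^3 = 8
Strings in L = 3
Complement = total - |L|
= 8 - 3
= 5

5


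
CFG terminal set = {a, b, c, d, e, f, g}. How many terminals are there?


Terminal symbols: a, b, c, d, e, f, g
Counting each: a (#1), b (#2), c (#3), d (#4), e (#5), f (#6), g (#7)
Total = 7

7


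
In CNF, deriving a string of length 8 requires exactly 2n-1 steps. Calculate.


Chomsky Normal Form derivation:
String length n = 8
Each step either:
  - Splits a nonterminal into two (n-1 such steps)
  - Converts a nonterminal to terminal (n such steps)
Total = (n-1) + n = 2n - 1
= 2(8) - 1
= 16 - 1
= 15

15


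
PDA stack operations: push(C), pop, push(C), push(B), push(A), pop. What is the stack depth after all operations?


Tracing stack operations:
  push(C) -> stack = [C], depth=1
  pop -> removed C, stack = [], depth=0
  push(C) -> stack = [C], depth=1
  push(B) -> stack = [C,B], depth=2
  push(A) -> stack = [C,B,A], depth=3
  pop -> removed A, stack = [C,B], depth=2
Final depth = 2

2


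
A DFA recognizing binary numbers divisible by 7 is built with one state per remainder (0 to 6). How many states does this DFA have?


Divisibility by 7 is tracked via the remainder mod 7: 0, 1, ..., 6
The construction assigns one state to each remainder
Number of remainders = 7

7


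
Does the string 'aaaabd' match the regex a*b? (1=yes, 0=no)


Pattern: a*b
String: 'aaaabd'
Pattern requires: zero or more 'a's followed by exactly one 'b'
Found 4 leading 'a's
Remaining: 'bd'
Remaining is not 'b' -> no match
Result: 0

0


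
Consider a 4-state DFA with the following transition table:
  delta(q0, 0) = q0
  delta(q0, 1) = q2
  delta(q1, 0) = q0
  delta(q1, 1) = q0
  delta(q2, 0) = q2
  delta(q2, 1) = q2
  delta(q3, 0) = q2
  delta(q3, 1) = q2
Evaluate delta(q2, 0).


Looking up transition function:
delta(q2, 0) in the table
Row: q2, Column: 0
Result: q2

q2


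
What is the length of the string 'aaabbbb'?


String: 'aaabbbb'
Counting characters:
  'a' appears 3 time(s)
  'b' appears 4 time(s)
Total length = 3 + 4 = 7

7


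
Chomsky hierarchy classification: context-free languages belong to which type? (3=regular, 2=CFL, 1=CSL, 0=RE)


Chomsky hierarchy levels:
  Type 3: Regular (DFA/NFA/regex)
  Type 2: Context-free (PDA)
  Type 1: Context-sensitive
  Type 0: Recursively enumerable (TM)
'context-free' corresponds to Type 2

2


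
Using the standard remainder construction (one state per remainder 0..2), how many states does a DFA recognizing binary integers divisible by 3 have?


Divisibility by 3 is tracked via the remainder mod 3: 0, 1, ..., 2
The construction assigns one state to each remainder
Number of remainders = 3

3


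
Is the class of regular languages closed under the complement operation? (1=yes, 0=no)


Regular languages are closed under:
- Union (DFA product construction)
- Intersection (DFA product construction)
- Complement (swap accept/reject states)
- Concatenation (NFA construction)
- Kleene star (NFA construction)
complement is in this list
Therefore: closed

1


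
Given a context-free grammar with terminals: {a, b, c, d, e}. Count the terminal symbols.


Terminal symbols: a, b, c, d, e
Counting each: a (#1), b (#2), c (#3), d (#4), e (#5)
Total = 5

5


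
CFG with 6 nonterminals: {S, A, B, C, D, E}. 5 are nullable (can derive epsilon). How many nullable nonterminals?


Nonterminals: {S, A, B, C, D, E}
A nonterminal is nullable if it can derive epsilon
Counting nullable nonterminals: 5
Total nullable = 5

5


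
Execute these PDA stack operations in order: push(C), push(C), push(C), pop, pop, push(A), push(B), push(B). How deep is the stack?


Tracing stack operations:
  push(C) -> stack = [C], depth=1
  push(C) -> stack = [C,C], depth=2
  push(C) -> stack = [C,C,C], depth=3
  pop -> removed C, stack = [C,C], depth=2
  pop -> removed C, stack = [C], depth=1
  push(A) -> stack = [C,A], depth=2
  push(B) -> stack = [C,A,B], depth=3
  push(B) -> stack = [C,A,B,B], depth=4
Final depth = 4

4


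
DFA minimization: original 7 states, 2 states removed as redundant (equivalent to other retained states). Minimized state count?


Original DFA: 7 states
Redundant states removed: 2
Minimized states = original - removed
= 7 - 2
= 5

5


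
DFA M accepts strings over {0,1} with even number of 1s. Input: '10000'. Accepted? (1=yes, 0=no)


DFA has 2 states: q_even (start, accept=yes) and q_odd
Processing string '10000' character by character:
  Position 0: read '1', 1-count=1 -> q_odd
  Position 1: read '0', 1-count=1 -> q_odd (no change)
  Position 2: read '0', 1-count=1 -> q_odd (no change)
  Position 3: read '0', 1-count=1 -> q_odd (no change)
  Position 4: read '0', 1-count=1 -> q_odd (no change)
Final state: q_odd, total 1s = 1 (odd); the DFA requires an even count -> reject

0


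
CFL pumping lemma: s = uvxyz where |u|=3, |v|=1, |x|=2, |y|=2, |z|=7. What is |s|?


|s| = |u| + |v| + |x| + |y| + |z|
= 3 + 1 + 2 + 2 + 7
= 4 + 2 + 9
= 6 + 9
= 15

15


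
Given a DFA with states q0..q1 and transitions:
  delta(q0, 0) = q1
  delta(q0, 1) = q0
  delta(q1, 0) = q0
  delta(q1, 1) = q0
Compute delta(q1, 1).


Looking up transition function:
delta(q1, 1) in the table
Row: q1, Column: 1
Result: q0

q0


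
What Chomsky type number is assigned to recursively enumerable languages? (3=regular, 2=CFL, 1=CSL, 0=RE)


Chomsky hierarchy levels:
  Type 3: Regular (DFA/NFA/regex)
  Type 2: Context-free (PDA)
  Type 1: Context-sensitive
  Type 0: Recursively enumerable (TM)
'recursively enumerable' corresponds to Type 0

0


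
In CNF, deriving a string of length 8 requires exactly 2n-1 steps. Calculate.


Chomsky Normal Form derivation:
String length n = 8
Each step either:
  - Splits a nonterminal into two (n-1 such steps)
  - Converts a nonterminal to terminal (n such steps)
Total = (n-1) + n = 2n - 1
= 2(8) - 1
= 16 - 1
= 15

15


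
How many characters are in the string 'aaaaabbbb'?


String: 'aaaaabbbb'
Counting characters:
  'a' appears 5 time(s)
  'b' appears 4 time(s)
Total length = 5 + 4 = 9

9


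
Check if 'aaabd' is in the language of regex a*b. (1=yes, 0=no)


Pattern: a*b
String: 'aaabd'
Pattern requires: zero or more 'a's followed by exactly one 'b'
Found 3 leading 'a's
Remaining: 'bd'
Remaining is not 'b' -> no match
Result: 0

0


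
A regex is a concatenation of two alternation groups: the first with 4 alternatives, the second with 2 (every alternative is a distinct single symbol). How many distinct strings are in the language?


First group: 4 alternatives
Second group: 2 alternatives
Concatenation: each choice from group 1 pairs with each from group 2
Total = 4 x 2 = 8

8


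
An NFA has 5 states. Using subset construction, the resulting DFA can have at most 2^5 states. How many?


NFA has 5 states
Subset construction: each DFA state = subset of NFA states
Maximum subsets = 2^5
2^5 = 32

32


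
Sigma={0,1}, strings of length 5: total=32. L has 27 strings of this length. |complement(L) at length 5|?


Alphabet: {0,1}
String length: 5
Total strings of length 5 = 2^5 = 32
Strings in L = 27
Complement = total - |L|
= 32 - 27
= 5

5


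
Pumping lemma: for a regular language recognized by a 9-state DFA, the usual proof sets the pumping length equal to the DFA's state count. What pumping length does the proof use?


Pumping lemma for regular languages (standard proof):
Take p = |Q|, the number of DFA states.
Any string of length >= |Q| passes through |Q|+1 states while reading its first |Q| symbols,
so by pigeonhole some state repeats, giving the loop that can be pumped.
Here |Q| = 9
Therefore the proof uses p = 9

9


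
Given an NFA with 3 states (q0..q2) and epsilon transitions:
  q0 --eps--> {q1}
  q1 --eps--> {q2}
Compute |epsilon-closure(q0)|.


Starting from q0
Initialize closure = {q0}
Follow epsilon from q0 -> add q1
Follow epsilon from q1 -> add q2
Final closure: {q0, q1, q2}
Size = 3

3


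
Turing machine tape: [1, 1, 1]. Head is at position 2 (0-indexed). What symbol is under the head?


Tape: [1, 1, 1]
Positions: 0 1 2
Values:    1 1 1
Head at position 2
tape[2] = 1

1


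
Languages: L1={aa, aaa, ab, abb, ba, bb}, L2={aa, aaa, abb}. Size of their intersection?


L1 = {aa, aaa, ab, abb, ba, bb}
L2 = {aa, aaa, abb}
Checking each string in L1 against L2:
  'aa': in L2? Yes
  'aaa': in L2? Yes
  'ab': in L2? No
  'abb': in L2? Yes
  'ba': in L2? No
  'bb': in L2? No
Intersection = {aa, aaa, abb}
|L1 ∩ L2| = 3

3


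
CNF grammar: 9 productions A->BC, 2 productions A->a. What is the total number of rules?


CNF allows two rule forms:
  A -> BC (binary): 9 rules
  A -> a (terminal): 2 rules
Total = 9 + 2 = 11

11


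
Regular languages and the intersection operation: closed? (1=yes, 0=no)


Regular languages are closed under all standard operations:
- Union: Yes (product construction)
- Intersection: Yes (product construction)
- Complement: Yes (swap accept/reject)
- Concatenation: Yes (NFA construction)
Operation: intersection -> Closed

1


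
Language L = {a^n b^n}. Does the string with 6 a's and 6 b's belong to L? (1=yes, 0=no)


Language requires equal numbers of a's and b's
PDA pushes for each 'a', pops for each 'b'
Number of a's = 6
Number of b's = 6
6 == 6 -> Accept

1


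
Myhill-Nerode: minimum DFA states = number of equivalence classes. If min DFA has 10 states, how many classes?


Myhill-Nerode theorem:
Number of equivalence classes = number of states in minimal DFA
Minimal DFA states = 10
Therefore equivalence classes = 10

10


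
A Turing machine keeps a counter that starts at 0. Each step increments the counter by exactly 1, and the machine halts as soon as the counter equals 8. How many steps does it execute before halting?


Counter starts at 0. Counting sequence:
  Step 1: counter = 1
  Step 2: counter = 2
  Step 3: counter = 3
  Step 4: counter = 4
  Step 5: counter = 5
  Step 6: counter = 6
  Step 7: counter = 7
  Step 8: counter = 8
Counter reached 8 -> halt
Total steps = 8

8


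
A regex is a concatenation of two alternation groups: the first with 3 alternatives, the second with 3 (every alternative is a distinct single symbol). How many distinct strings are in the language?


First group: 3 alternatives
Second group: 3 alternatives
Concatenation: each choice from group 1 pairs with each from group 2
Total = 3 x 3 = 9

9


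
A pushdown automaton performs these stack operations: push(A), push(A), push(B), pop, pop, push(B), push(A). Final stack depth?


Tracing stack operations:
  push(A) -> stack = [A], depth=1
  push(A) -> stack = [A,A], depth=2
  push(B) -> stack = [A,A,B], depth=3
  pop -> removed B, stack = [A,A], depth=2
  pop -> removed A, stack = [A], depth=1
  push(B) -> stack = [A,B], depth=2
  push(A) -> stack = [A,B,A], depth=3
Final depth = 3

3


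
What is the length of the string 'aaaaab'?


String: 'aaaaab'
Counting characters:
  'a' appears 5 time(s)
  'b' appears 1 time(s)
Total length = 5 + 1 = 6

6


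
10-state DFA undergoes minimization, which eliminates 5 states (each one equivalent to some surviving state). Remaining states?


Original DFA: 10 states
Redundant states removed: 5
Minimized states = original - removed
= 10 - 5
= 5

5


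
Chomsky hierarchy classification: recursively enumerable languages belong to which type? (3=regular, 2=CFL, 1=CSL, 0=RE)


Chomsky hierarchy levels:
  Type 3: Regular (DFA/NFA/regex)
  Type 2: Context-free (PDA)
  Type 1: Context-sensitive
  Type 0: Recursively enumerable (TM)
'recursively enumerable' corresponds to Type 0

0


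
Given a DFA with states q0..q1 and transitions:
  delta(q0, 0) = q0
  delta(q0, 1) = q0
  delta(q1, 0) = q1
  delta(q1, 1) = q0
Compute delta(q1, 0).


Looking up transition function:
delta(q1, 0) in the table
Row: q1, Column: 0
Result: q1

q1


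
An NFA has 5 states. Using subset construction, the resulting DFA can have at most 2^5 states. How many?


NFA has 5 states
Subset construction: each DFA state = subset of NFA states
Maximum subsets = 2^5
2^5 = 32

32


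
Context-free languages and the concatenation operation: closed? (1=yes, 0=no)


CFL closure properties:
  Closed under: union, concatenation, Kleene star
  NOT closed under: intersection, complement
Operation 'concatenation' is in closed list -> Yes (closed)

1


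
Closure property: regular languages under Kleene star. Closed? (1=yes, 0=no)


Regular languages are closed under:
- Union (DFA product construction)
- Intersection (DFA product construction)
- Complement (swap accept/reject states)
- Concatenation (NFA construction)
- Kleene star (NFA construction)
Kleene star is in this list
Therefore: closed

1


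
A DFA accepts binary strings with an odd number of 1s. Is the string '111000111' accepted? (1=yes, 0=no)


DFA has 2 states: q_even (start, accept=no) and q_odd
Processing string '111000111' character by character:
  Position 0: read '1', 1-count=1 -> q_odd
  Position 1: read '1', 1-count=2 -> q_even
  Position 2: read '1', 1-count=3 -> q_odd
  Position 3: read '0', 1-count=3 -> q_odd (no change)
  Position 4: read '0', 1-count=3 -> q_odd (no change)
  Position 5: read '0', 1-count=3 -> q_odd (no change)
  Position 6: read '1', 1-count=4 -> q_even
  Position 7: read '1', 1-count=5 -> q_odd
  Position 8: read '1', 1-count=6 -> q_even
Final state: q_even, total 1s = 6 (even); the DFA requires an odd count -> reject

0


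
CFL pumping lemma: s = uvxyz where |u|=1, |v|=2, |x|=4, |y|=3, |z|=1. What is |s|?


|s| = |u| + |v| + |x| + |y| + |z|
= 1 + 2 + 4 + 3 + 1
= 3 + 4 + 4
= 7 + 4
= 11

11


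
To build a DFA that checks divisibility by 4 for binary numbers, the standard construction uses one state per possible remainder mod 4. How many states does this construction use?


Divisibility by 4 is tracked via the remainder mod 4: 0, 1, ..., 3
The construction assigns one state to each remainder
Number of remainders = 4

4


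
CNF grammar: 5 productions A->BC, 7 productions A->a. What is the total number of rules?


CNF allows two rule forms:
  A -> BC (binary): 5 rules
  A -> a (terminal): 7 rules
Total = 5 + 7 = 12

12


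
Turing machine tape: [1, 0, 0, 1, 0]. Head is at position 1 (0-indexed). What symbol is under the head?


Tape: [1, 0, 0, 1, 0]
Positions: 0 1 2 3 4
Values:    1 0 0 1 0
Head at position 1
tape[1] = 0

0


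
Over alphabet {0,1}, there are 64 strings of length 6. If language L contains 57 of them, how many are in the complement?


Alphabet: {0,1}
String length: 6
Total strings of length 6 = 2^6 = 64
Strings in L = 57
Complement = total - |L|
= 64 - 57
= 7

7


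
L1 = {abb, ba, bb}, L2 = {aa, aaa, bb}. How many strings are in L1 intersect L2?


L1 = {abb, ba, bb}
L2 = {aa, aaa, bb}
Checking each string in L1 against L2:
  'abb': in L2? No
  'ba': in L2? No
  'bb': in L2? Yes
Intersection = {bb}
|L1 ∩ L2| = 1

1


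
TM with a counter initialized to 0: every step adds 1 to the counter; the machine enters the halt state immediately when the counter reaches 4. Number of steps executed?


Counter starts at 0. Counting sequence:
  Step 1: counter = 1
  Step 2: counter = 2
  Step 3: counter = 3
  Step 4: counter = 4
Counter reached 4 -> halt
Total steps = 4

4


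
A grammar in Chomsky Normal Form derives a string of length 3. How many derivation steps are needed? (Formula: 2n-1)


Chomsky Normal Form derivation:
String length n = 3
Each step either:
  - Splits a nonterminal into two (n-1 such steps)
  - Converts a nonterminal to terminal (n such steps)
Total = (n-1) + n = 2n - 1
= 2(3) - 1
= 6 - 1
= 5

5


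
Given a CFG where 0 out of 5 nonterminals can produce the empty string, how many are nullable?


Nonterminals: {S, A, B, C, D}
A nonterminal is nullable if it can derive epsilon
Counting nullable nonterminals: 0
Total nullable = 0

0


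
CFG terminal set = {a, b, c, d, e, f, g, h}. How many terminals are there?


Terminal symbols: a, b, c, d, e, f, g, h
Counting each: a (#1), b (#2), c (#3), d (#4), e (#5), f (#6), g (#7), h (#8)
Total = 8

8


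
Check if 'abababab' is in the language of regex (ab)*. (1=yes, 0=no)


Pattern: (ab)*
String: 'abababab'
Pattern requires: zero or more repetitions of 'ab'
Pairs: ['ab', 'ab', 'ab', 'ab']
All pairs are 'ab'? Yes
Result: 1

1


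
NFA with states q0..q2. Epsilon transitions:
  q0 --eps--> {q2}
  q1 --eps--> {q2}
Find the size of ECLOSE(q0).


Starting from q0
Initialize closure = {q0}
Follow epsilon from q0 -> add q2
Final closure: {q0, q2}
Size = 2

2


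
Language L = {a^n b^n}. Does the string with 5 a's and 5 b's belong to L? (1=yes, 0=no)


Language requires equal numbers of a's and b's
PDA pushes for each 'a', pops for each 'b'
Number of a's = 5
Number of b's = 5
5 == 5 -> Accept

1


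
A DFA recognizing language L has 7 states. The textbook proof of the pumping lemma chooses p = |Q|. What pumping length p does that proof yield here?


Pumping lemma for regular languages (standard proof):
Take p = |Q|, the number of DFA states.
Any string of length >= |Q| passes through |Q|+1 states while reading its first |Q| symbols,
so by pigeonhole some state repeats, giving the loop that can be pumped.
Here |Q| = 7
Therefore the proof uses p = 7

7


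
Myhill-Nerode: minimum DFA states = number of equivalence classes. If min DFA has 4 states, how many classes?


Myhill-Nerode theorem:
Number of equivalence classes = number of states in minimal DFA
Minimal DFA states = 4
Therefore equivalence classes = 4

4


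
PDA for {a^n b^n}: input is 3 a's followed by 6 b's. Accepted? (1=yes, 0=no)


Language requires equal numbers of a's and b's
PDA pushes for each 'a', pops for each 'b'
Number of a's = 3
Number of b's = 6
3 != 6 -> Reject

0


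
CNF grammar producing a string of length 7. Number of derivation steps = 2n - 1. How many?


Chomsky Normal Form derivation:
String length n = 7
Each step either:
  - Splits a nonterminal into two (n-1 such steps)
  - Converts a nonterminal to terminal (n such steps)
Total = (n-1) + n = 2n - 1
= 2(7) - 1
= 14 - 1
= 13

13


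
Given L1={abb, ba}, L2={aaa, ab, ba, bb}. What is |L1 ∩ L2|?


L1 = {abb, ba}
L2 = {aaa, ab, ba, bb}
Checking each string in L1 against L2:
  'abb': in L2? No
  'ba': in L2? Yes
Intersection = {ba}
|L1 ∩ L2| = 1

1


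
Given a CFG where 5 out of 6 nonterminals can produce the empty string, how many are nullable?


Nonterminals: {S, A, B, C, D, E}
A nonterminal is nullable if it can derive epsilon
Counting nullable nonterminals: 5
Total nullable = 5

5


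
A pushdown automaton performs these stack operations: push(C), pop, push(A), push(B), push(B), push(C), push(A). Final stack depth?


Tracing stack operations:
  push(C) -> stack = [C], depth=1
  pop -> removed C, stack = [], depth=0
  push(A) -> stack = [A], depth=1
  push(B) -> stack = [A,B], depth=2
  push(B) -> stack = [A,B,B], depth=3
  push(C) -> stack = [A,B,B,C], depth=4
  push(A) -> stack = [A,B,B,C,A], depth=5
Final depth = 5

5


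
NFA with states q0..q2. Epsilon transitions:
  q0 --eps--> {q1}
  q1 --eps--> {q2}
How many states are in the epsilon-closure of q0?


Starting from q0
Initialize closure = {q0}
Follow epsilon from q0 -> add q1
Follow epsilon from q1 -> add q2
Final closure: {q0, q1, q2}
Size = 3

3


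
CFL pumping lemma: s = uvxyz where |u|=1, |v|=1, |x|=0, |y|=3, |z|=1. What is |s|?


|s| = |u| + |v| + |x| + |y| + |z|
= 1 + 1 + 0 + 3 + 1
= 2 + 0 + 4
= 2 + 4
= 6

6


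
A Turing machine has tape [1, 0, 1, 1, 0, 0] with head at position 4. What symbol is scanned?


Tape: [1, 0, 1, 1, 0, 0]
Positions: 0 1 2 3 4 5
Values:    1 0 1 1 0 0
Head at position 4
tape[4] = 0

0


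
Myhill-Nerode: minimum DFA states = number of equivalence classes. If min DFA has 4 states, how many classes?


Myhill-Nerode theorem:
Number of equivalence classes = number of states in minimal DFA
Minimal DFA states = 4
Therefore equivalence classes = 4

4


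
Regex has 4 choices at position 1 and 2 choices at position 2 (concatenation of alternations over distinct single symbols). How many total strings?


First group: 4 alternatives
Second group: 2 alternatives
Concatenation: each choice from group 1 pairs with each from group 2
Total = 4 x 2 = 8

8


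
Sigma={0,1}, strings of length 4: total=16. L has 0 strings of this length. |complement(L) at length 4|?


Alphabet: {0,1}
String length: 4
Total strings of length 4 = 2^4 = 16
Strings in L = 0
Complement = total - |L|
= 16 - 0
= 16

16


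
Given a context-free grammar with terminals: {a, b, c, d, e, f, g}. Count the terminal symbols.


Terminal symbols: a, b, c, d, e, f, g
Counting each: a (#1), b (#2), c (#3), d (#4), e (#5), f (#6), g (#7)
Total = 7

7


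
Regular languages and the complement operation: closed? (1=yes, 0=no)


Regular languages are closed under all standard operations:
- Union: Yes (product construction)
- Intersection: Yes (product construction)
- Complement: Yes (swap accept/reject)
- Concatenation: Yes (NFA construction)
Operation: complement -> Closed

1


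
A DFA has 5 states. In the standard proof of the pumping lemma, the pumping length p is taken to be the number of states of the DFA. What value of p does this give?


Pumping lemma for regular languages (standard proof):
Take p = |Q|, the number of DFA states.
Any string of length >= |Q| passes through |Q|+1 states while reading its first |Q| symbols,
so by pigeonhole some state repeats, giving the loop that can be pumped.
Here |Q| = 5
Therefore the proof uses p = 5

5


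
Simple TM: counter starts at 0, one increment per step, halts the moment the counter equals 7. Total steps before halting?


Counter starts at 0. Counting sequence:
  Step 1: counter = 1
  Step 2: counter = 2
  Step 3: counter = 3
  Step 4: counter = 4
  Step 5: counter = 5
  Step 6: counter = 6
  Step 7: counter = 7
Counter reached 7 -> halt
Total steps = 7

7


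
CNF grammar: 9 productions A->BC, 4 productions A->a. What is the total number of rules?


CNF allows two rule forms:
  A -> BC (binary): 9 rules
  A -> a (terminal): 4 rules
Total = 9 + 4 = 13

13


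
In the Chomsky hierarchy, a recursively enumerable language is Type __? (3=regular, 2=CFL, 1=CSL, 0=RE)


Chomsky hierarchy levels:
  Type 3: Regular (DFA/NFA/regex)
  Type 2: Context-free (PDA)
  Type 1: Context-sensitive
  Type 0: Recursively enumerable (TM)
'recursively enumerable' corresponds to Type 0

0


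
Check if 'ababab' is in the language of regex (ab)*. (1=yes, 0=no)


Pattern: (ab)*
String: 'ababab'
Pattern requires: zero or more repetitions of 'ab'
Pairs: ['ab', 'ab', 'ab']
All pairs are 'ab'? Yes
Result: 1

1


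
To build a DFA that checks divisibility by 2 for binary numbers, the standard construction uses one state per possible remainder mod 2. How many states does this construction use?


Divisibility by 2 is tracked via the remainder mod 2: 0, 1, ..., 1
The construction assigns one state to each remainder
Number of remainders = 2

2


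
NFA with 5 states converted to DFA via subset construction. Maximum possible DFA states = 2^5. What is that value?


NFA has 5 states
Subset construction: each DFA state = subset of NFA states
Maximum subsets = 2^5
2^5 = 32

32


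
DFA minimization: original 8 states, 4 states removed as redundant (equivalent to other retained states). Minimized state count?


Original DFA: 8 states
Redundant states removed: 4
Minimized states = original - removed
= 8 - 4
= 4

4


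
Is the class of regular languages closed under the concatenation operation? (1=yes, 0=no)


Regular languages are closed under:
- Union (DFA product construction)
- Intersection (DFA product construction)
- Complement (swap accept/reject states)
- Concatenation (NFA construction)
- Kleene star (NFA construction)
concatenation is in this list
Therefore: closed

1


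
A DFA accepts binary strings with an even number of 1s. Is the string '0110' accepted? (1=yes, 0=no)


DFA has 2 states: q_even (start, accept=yes) and q_odd
Processing string '0110' character by character:
  Position 0: read '0', 1-count=0 -> q_even (no change)
  Position 1: read '1', 1-count=1 -> q_odd
  Position 2: read '1', 1-count=2 -> q_even
  Position 3: read '0', 1-count=2 -> q_even (no change)
Final state: q_even, total 1s = 2 (even); the DFA requires an even count -> accept

1


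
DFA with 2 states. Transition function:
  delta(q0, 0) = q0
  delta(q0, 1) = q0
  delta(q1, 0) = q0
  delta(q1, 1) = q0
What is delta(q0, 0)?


Looking up transition function:
delta(q0, 0) in the table
Row: q0, Column: 0
Result: q0

q0


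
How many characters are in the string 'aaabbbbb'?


String: 'aaabbbbb'
Counting characters:
  'a' appears 3 time(s)
  'b' appears 5 time(s)
Total length = 3 + 5 = 8

8


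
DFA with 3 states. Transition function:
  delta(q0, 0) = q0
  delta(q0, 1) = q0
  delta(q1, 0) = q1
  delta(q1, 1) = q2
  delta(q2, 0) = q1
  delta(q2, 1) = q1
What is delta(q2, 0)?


Looking up transition function:
delta(q2, 0) in the table
Row: q2, Column: 0
Result: q1

q1


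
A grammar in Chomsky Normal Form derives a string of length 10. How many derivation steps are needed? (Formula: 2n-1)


Chomsky Normal Form derivation:
String length n = 10
Each step either:
  - Splits a nonterminal into two (n-1 such steps)
  - Converts a nonterminal to terminal (n such steps)
Total = (n-1) + n = 2n - 1
= 2(10) - 1
= 20 - 1
= 19

19


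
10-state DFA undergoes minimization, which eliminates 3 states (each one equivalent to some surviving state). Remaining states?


Original DFA: 10 states
Redundant states removed: 3
Minimized states = original - removed
= 10 - 3
= 7

7


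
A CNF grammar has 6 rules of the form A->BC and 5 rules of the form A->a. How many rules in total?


CNF allows two rule forms:
  A -> BC (binary): 6 rules
  A -> a (terminal): 5 rules
Total = 6 + 5 = 11

11


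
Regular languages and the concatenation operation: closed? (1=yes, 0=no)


Regular languages are closed under all standard operations:
- Union: Yes (product construction)
- Intersection: Yes (product construction)
- Complement: Yes (swap accept/reject)
- Concatenation: Yes (NFA construction)
Operation: concatenation -> Closed

1


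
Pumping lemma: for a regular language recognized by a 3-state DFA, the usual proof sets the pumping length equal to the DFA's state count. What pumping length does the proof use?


Pumping lemma for regular languages (standard proof):
Take p = |Q|, the number of DFA states.
Any string of length >= |Q| passes through |Q|+1 states while reading its first |Q| symbols,
so by pigeonhole some state repeats, giving the loop that can be pumped.
Here |Q| = 3
Therefore the proof uses p = 3

3


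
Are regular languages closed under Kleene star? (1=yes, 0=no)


Regular languages are closed under:
- Union (DFA product construction)
- Intersection (DFA product construction)
- Complement (swap accept/reject states)
- Concatenation (NFA construction)
- Kleene star (NFA construction)
Kleene star is in this list
Therefore: closed

1


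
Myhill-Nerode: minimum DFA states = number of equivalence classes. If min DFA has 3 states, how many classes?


Myhill-Nerode theorem:
Number of equivalence classes = number of states in minimal DFA
Minimal DFA states = 3
Therefore equivalence classes = 3

3


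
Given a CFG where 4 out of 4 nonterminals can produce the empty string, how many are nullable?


Nonterminals: {S, A, B, C}
A nonterminal is nullable if it can derive epsilon
Counting nullable nonterminals: 4
Total nullable = 4

4


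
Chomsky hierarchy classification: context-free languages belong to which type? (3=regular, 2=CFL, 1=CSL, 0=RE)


Chomsky hierarchy levels:
  Type 3: Regular (DFA/NFA/regex)
  Type 2: Context-free (PDA)
  Type 1: Context-sensitive
  Type 0: Recursively enumerable (TM)
'context-free' corresponds to Type 2

2


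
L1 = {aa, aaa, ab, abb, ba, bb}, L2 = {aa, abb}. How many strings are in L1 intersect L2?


L1 = {aa, aaa, ab, abb, ba, bb}
L2 = {aa, abb}
Checking each string in L1 against L2:
  'aa': in L2? Yes
  'aaa': in L2? No
  'ab': in L2? No
  'abb': in L2? Yes
  'ba': in L2? No
  'bb': in L2? No
Intersection = {aa, abb}
|L1 ∩ L2| = 2

2


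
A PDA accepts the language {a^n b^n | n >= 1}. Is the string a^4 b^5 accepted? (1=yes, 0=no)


Language requires equal numbers of a's and b's
PDA pushes for each 'a', pops for each 'b'
Number of a's = 4
Number of b's = 5
4 != 5 -> Reject

0


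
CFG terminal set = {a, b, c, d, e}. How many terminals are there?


Terminal symbols: a, b, c, d, e
Counting each: a (#1), b (#2), c (#3), d (#4), e (#5)
Total = 5

5


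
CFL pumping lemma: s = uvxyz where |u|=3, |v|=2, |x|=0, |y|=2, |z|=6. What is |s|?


|s| = |u| + |v| + |x| + |y| + |z|
= 3 + 2 + 0 + 2 + 6
= 5 + 0 + 8
= 5 + 8
= 13

13


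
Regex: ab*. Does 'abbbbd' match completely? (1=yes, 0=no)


Pattern: ab*
String: 'abbbbd'
Pattern requires: exactly one 'a' followed by zero or more 'b's
First char is 'a' -> OK
Rest 'bbbbd': all b's? No
Result: 0

0


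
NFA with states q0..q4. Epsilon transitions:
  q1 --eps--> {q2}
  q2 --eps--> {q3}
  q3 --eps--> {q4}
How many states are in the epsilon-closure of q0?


Starting from q0
Initialize closure = {q0}
q0 has no outgoing epsilon transitions -> nothing to add
Final closure: {q0}
Size = 1

1


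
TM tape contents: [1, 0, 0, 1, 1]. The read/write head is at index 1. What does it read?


Tape: [1, 0, 0, 1, 1]
Positions: 0 1 2 3 4
Values:    1 0 0 1 1
Head at position 1
tape[1] = 0

0


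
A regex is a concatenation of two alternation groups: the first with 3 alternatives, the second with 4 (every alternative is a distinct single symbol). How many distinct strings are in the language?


First group: 3 alternatives
Second group: 4 alternatives
Concatenation: each choice from group 1 pairs with each from group 2
Total = 3 x 4 = 12

12


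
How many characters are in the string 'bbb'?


String: 'bbb'
Counting characters:
  'b' appears 3 time(s)
Total length = 0 + 3 = 3

3


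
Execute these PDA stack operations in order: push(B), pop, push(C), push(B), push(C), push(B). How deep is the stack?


Tracing stack operations:
  push(B) -> stack = [B], depth=1
  pop -> removed B, stack = [], depth=0
  push(C) -> stack = [C], depth=1
  push(B) -> stack = [C,B], depth=2
  push(C) -> stack = [C,B,C], depth=3
  push(B) -> stack = [C,B,C,B], depth=4
Final depth = 4

4


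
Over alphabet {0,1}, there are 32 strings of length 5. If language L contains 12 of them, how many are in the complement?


Alphabet: {0,1}
String length: 5
Total strings of length 5 = 2^5 = 32
Strings in L = 12
Complement = total - |L|
= 32 - 12
= 20

20


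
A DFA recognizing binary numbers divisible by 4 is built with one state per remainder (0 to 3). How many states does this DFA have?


Divisibility by 4 is tracked via the remainder mod 4: 0, 1, ..., 3
The construction assigns one state to each remainder
Number of remainders = 4

4


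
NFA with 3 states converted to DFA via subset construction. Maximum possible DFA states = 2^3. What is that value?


NFA has 3 states
Subset construction: each DFA state = subset of NFA states
Maximum subsets = 2^3
2^3 = 8

8


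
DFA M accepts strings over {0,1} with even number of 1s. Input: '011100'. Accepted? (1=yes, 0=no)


DFA has 2 states: q_even (start, accept=yes) and q_odd
Processing string '011100' character by character:
  Position 0: read '0', 1-count=0 -> q_even (no change)
  Position 1: read '1', 1-count=1 -> q_odd
  Position 2: read '1', 1-count=2 -> q_even
  Position 3: read '1', 1-count=3 -> q_odd
  Position 4: read '0', 1-count=3 -> q_odd (no change)
  Position 5: read '0', 1-count=3 -> q_odd (no change)
Final state: q_odd, total 1s = 3 (odd); the DFA requires an even count -> reject

0


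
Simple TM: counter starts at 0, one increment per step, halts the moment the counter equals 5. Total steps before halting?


Counter starts at 0. Counting sequence:
  Step 1: counter = 1
  Step 2: counter = 2
  Step 3: counter = 3
  Step 4: counter = 4
  Step 5: counter = 5
Counter reached 5 -> halt
Total steps = 5

5


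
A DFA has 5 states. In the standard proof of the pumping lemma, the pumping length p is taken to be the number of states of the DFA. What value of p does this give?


Pumping lemma for regular languages (standard proof):
Take p = |Q|, the number of DFA states.
Any string of length >= |Q| passes through |Q|+1 states while reading its first |Q| symbols,
so by pigeonhole some state repeats, giving the loop that can be pumped.
Here |Q| = 5
Therefore the proof uses p = 5

5


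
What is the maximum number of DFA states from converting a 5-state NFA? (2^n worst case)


NFA has 5 states
Subset construction: each DFA state = subset of NFA states
Maximum subsets = 2^5
2^5 = 32

32


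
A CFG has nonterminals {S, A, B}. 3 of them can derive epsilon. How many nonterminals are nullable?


Nonterminals: {S, A, B}
A nonterminal is nullable if it can derive epsilon
Counting nullable nonterminals: 3
Total nullable = 3

3


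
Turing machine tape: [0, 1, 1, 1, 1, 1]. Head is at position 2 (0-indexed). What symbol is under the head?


Tape: [0, 1, 1, 1, 1, 1]
Positions: 0 1 2 3 4 5
Values:    0 1 1 1 1 1
Head at position 2
tape[2] = 1

1


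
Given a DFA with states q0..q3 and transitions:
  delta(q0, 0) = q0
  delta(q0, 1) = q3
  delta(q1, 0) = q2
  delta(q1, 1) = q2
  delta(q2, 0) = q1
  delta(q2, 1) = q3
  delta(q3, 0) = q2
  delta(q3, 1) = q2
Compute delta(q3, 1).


Looking up transition function:
delta(q3, 1) in the table
Row: q3, Column: 1
Result: q2

q2


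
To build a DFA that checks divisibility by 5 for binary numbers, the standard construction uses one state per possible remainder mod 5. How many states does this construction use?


Divisibility by 5 is tracked via the remainder mod 5: 0, 1, ..., 4
The construction assigns one state to each remainder
Number of remainders = 5

5


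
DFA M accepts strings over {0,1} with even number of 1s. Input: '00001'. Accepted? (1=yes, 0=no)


DFA has 2 states: q_even (start, accept=yes) and q_odd
Processing string '00001' character by character:
  Position 0: read '0', 1-count=0 -> q_even (no change)
  Position 1: read '0', 1-count=0 -> q_even (no change)
  Position 2: read '0', 1-count=0 -> q_even (no change)
  Position 3: read '0', 1-count=0 -> q_even (no change)
  Position 4: read '1', 1-count=1 -> q_odd
Final state: q_odd, total 1s = 1 (odd); the DFA requires an even count -> reject

0


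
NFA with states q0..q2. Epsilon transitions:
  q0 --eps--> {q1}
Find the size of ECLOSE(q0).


Starting from q0
Initialize closure = {q0}
Follow epsilon from q0 -> add q1
Final closure: {q0, q1}
Size = 2

2


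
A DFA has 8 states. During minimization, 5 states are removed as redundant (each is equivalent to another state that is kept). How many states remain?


Original DFA: 8 states
Redundant states removed: 5
Minimized states = original - removed
= 8 - 5
= 3

3


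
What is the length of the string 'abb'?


String: 'abb'
Counting characters:
  'a' appears 1 time(s)
  'b' appears 2 time(s)
Total length = 1 + 2 = 3

3


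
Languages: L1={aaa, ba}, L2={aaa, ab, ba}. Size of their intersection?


L1 = {aaa, ba}
L2 = {aaa, ab, ba}
Checking each string in L1 against L2:
  'aaa': in L2? Yes
  'ba': in L2? Yes
Intersection = {aaa, ba}
|L1 ∩ L2| = 2

2


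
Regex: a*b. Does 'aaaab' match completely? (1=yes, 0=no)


Pattern: a*b
String: 'aaaab'
Pattern requires: zero or more 'a's followed by exactly one 'b'
Found 4 leading 'a's
Remaining: 'b'
Remaining is exactly 'b' -> match
Result: 1

1


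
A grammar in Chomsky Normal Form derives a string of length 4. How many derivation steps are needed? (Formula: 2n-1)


Chomsky Normal Form derivation:
String length n = 4
Each step either:
  - Splits a nonterminal into two (n-1 such steps)
  - Converts a nonterminal to terminal (n such steps)
Total = (n-1) + n = 2n - 1
= 2(4) - 1
= 8 - 1
= 7

7


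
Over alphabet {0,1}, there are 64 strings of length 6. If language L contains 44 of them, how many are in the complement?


Alphabet: {0,1}
String length: 6
Total strings of length 6 = 2^6 = 64
Strings in L = 44
Complement = total - |L|
= 64 - 44
= 20

20


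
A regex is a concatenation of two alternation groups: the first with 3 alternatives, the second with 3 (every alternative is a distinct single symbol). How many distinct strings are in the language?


First group: 3 alternatives
Second group: 3 alternatives
Concatenation: each choice from group 1 pairs with each from group 2
Total = 3 x 3 = 9

9


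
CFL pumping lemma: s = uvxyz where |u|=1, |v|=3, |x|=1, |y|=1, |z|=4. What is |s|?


|s| = |u| + |v| + |x| + |y| + |z|
= 1 + 3 + 1 + 1 + 4
= 4 + 1 + 5
= 5 + 5
= 10

10


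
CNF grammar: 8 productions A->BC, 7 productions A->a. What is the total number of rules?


CNF allows two rule forms:
  A -> BC (binary): 8 rules
  A -> a (terminal): 7 rules
Total = 8 + 7 = 15

15


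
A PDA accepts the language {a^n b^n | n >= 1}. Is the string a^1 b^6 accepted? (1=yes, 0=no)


Language requires equal numbers of a's and b's
PDA pushes for each 'a', pops for each 'b'
Number of a's = 1
Number of b's = 6
1 != 6 -> Reject

0


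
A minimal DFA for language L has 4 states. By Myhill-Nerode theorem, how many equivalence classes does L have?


Myhill-Nerode theorem:
Number of equivalence classes = number of states in minimal DFA
Minimal DFA states = 4
Therefore equivalence classes = 4

4


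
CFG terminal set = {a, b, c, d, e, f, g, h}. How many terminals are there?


Terminal symbols: a, b, c, d, e, f, g, h
Counting each: a (#1), b (#2), c (#3), d (#4), e (#5), f (#6), g (#7), h (#8)
Total = 8

8


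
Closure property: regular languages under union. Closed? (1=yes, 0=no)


Regular languages are closed under:
- Union (DFA product construction)
- Intersection (DFA product construction)
- Complement (swap accept/reject states)
- Concatenation (NFA construction)
- Kleene star (NFA construction)
union is in this list
Therefore: closed

1


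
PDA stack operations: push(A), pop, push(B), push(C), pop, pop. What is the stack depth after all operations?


Tracing stack operations:
  push(A) -> stack = [A], depth=1
  pop -> removed A, stack = [], depth=0
  push(B) -> stack = [B], depth=1
  push(C) -> stack = [B,C], depth=2
  pop -> removed C, stack = [B], depth=1
  pop -> removed B, stack = [], depth=0
Final depth = 0

0


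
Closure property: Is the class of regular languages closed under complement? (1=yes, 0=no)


Regular languages are closed under all standard operations:
- Union: Yes (product construction)
- Intersection: Yes (product construction)
- Complement: Yes (swap accept/reject)
- Concatenation: Yes (NFA construction)
Operation: complement -> Closed

1


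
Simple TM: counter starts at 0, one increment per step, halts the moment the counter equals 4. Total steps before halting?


Counter starts at 0. Counting sequence:
  Step 1: counter = 1
  Step 2: counter = 2
  Step 3: counter = 3
  Step 4: counter = 4
Counter reached 4 -> halt
Total steps = 4

4


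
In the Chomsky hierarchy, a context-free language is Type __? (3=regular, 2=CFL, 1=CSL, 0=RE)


Chomsky hierarchy levels:
  Type 3: Regular (DFA/NFA/regex)
  Type 2: Context-free (PDA)
  Type 1: Context-sensitive
  Type 0: Recursively enumerable (TM)
'context-free' corresponds to Type 2

2
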